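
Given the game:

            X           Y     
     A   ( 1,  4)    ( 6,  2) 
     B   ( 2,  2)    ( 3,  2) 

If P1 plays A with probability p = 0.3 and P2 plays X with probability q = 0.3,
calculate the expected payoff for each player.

E[P1] = 3.24, E[P2] = 2.18

Work:
E[P1] = p·q·π₁(A,X) + p·(1-q)·π₁(A,Y) + (1-p)·q·π₁(B,X) + (1-p)·(1-q)·π₁(B,Y)
= 0.3·0.3·1 + 0.3·0.7·6 + 0.7·0.3·2 + 0.7·0.7·3
= 3.24

E[P2] = 2.18 (similar calculation)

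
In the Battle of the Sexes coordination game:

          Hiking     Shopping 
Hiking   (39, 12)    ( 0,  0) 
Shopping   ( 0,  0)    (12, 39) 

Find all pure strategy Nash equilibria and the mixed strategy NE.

Pure NE: (Hiking, Hiking) and (Shopping, Shopping); Mixed NE: p = 0.7647, q = 0.2353

Work:
Check pure NE:
(Hiking, Hiking): (39, 12) - no unilateral deviation beneficial
(Shopping, Shopping): (12, 39) - no unilateral deviation beneficial
Mixed NE: P1 plays Hiking with p = 0.7647, P2 plays Hiking with q = 0.2353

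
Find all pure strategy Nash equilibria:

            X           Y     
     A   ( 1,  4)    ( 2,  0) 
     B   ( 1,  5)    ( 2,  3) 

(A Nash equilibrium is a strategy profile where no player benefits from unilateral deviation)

Nash equilibrium: (A, X), (B, X)

Work:
Best responses:
  P1 vs X: payoffs [1, 1] → best response A/B (payoff 1)
  P1 vs Y: payoffs [2, 2] → best response A/B (payoff 2)
  P2 vs A: payoffs [4, 0] → best response X (payoff 4)
  P2 vs B: payoffs [5, 3] → best response X (payoff 5)
Mutual best responses: (A,X), (B,X) → Nash equilibria.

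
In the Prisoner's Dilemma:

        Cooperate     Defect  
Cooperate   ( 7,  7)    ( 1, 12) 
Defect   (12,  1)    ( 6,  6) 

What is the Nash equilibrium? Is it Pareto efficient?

(Defect, Defect) is NE; not Pareto efficient

Work:
Defect dominates Cooperate for both players:
If P2 cooperates: Defect (12) > Cooperate (7)
If P2 defects: Defect (6) > Cooperate (1)
NE: (Defect, Defect) with payoff (6, 6)
But (Cooperate, Cooperate) = (7, 7) Pareto dominates (6, 6)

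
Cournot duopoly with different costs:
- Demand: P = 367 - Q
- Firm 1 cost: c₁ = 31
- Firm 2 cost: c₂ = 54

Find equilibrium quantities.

q₁* = 119.67, q₂* = 96.67

Work:
Reaction: q₁ = (367 - 31 - q₂)/2
Reaction: q₂ = (367 - 54 - q₁)/2
Solve simultaneously:
q₁* = (367 - 2×31 + 54)/3 = 119.67
q₂* = (367 - 2×54 + 31)/3 = 96.67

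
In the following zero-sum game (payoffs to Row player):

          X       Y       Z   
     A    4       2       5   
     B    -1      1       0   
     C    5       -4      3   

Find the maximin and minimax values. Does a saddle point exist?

Maximin = 2, Minimax = 2, Saddle: True

Work:
Row minimums: [2, -1, -4] → maximin = 2
Column maximums: [5, 2, 5] → minimax = 2
Saddle point exists! Game value = 2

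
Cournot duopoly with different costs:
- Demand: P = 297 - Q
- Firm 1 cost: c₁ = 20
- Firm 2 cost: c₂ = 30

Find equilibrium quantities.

q₁* = 95.67, q₂* = 85.67

Work:
Reaction: q₁ = (297 - 20 - q₂)/2
Reaction: q₂ = (297 - 30 - q₁)/2
Solve simultaneously:
q₁* = (297 - 2×20 + 30)/3 = 95.67
q₂* = (297 - 2×30 + 20)/3 = 85.67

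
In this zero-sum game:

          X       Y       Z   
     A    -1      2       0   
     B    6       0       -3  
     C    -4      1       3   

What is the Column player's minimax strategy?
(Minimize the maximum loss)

Column should play Y, value = 2

Work:
Column player minimizes Row's maximum payoff:
Column X: max payoff to Row = 6
Column Y: max payoff to Row = 2
Column Z: max payoff to Row = 3
Minimum is 2, achieved by column Y.
Minimax strategy: Y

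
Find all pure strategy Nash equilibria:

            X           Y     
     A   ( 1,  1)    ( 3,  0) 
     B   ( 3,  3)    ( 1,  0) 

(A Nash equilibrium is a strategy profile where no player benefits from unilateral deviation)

Nash equilibrium: (B, X)

Work:
Best responses:
  P1 vs X: payoffs [1, 3] → best response B (payoff 3)
  P1 vs Y: payoffs [3, 1] → best response A (payoff 3)
  P2 vs A: payoffs [1, 0] → best response X (payoff 1)
  P2 vs B: payoffs [3, 0] → best response X (payoff 3)
Mutual best responses: (B,X) → Nash equilibria.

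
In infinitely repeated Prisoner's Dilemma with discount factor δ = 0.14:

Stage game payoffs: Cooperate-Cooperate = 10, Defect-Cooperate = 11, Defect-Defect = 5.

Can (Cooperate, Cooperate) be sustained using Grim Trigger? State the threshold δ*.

δ* = 0.1667; since δ = 0.14 < 0.1667, cooperation cannot be sustained

Work:
For Grim Trigger:
Cooperate forever: 10/(1-δ)
Defect then punished: 11 + 5·δ/(1-δ)
Need: 10/(1-δ) ≥ 11 + 5·δ/(1-δ)
Solving: δ ≥ (T-R)/(T-P) = (11-10)/(11-5) = 0.1667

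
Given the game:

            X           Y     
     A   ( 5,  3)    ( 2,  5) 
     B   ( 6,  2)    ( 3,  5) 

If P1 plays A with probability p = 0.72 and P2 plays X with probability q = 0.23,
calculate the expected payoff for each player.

E[P1] = 2.97, E[P2] = 4.4756

Work:
E[P1] = p·q·π₁(A,X) + p·(1-q)·π₁(A,Y) + (1-p)·q·π₁(B,X) + (1-p)·(1-q)·π₁(B,Y)
= 0.72·0.23·5 + 0.72·0.77·2 + 0.28·0.23·6 + 0.28·0.77·3
= 2.97

E[P2] = 4.4756 (similar calculation)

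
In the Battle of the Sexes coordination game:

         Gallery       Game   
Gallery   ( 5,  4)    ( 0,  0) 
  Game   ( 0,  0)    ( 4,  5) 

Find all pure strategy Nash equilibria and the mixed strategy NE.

Pure NE: (Gallery, Gallery) and (Game, Game); Mixed NE: p = 0.5556, q = 0.4444

Work:
Check pure NE:
(Gallery, Gallery): (5, 4) - no unilateral deviation beneficial
(Game, Game): (4, 5) - no unilateral deviation beneficial
Mixed NE: P1 plays Gallery with p = 0.5556, P2 plays Gallery with q = 0.4444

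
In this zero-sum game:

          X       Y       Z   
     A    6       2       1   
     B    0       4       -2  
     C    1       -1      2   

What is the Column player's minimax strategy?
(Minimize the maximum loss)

Column should play Z, value = 2

Work:
Column player minimizes Row's maximum payoff:
Column X: max payoff to Row = 6
Column Y: max payoff to Row = 4
Column Z: max payoff to Row = 2
Minimum is 2, achieved by column Z.
Minimax strategy: Z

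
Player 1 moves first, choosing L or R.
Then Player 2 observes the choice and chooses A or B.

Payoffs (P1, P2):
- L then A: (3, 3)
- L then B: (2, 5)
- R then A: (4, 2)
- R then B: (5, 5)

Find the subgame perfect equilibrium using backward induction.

P1 plays R, P2 plays B after L and B after R; Payoff (5, 5)

Work:
Backward induction:
After L: P2 chooses B → P1 gets 2
After R: P2 chooses B → P1 gets 5
P1 chooses R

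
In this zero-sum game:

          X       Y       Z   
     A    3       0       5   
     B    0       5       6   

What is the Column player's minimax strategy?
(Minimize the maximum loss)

Column should play X, value = 3

Work:
Column player minimizes Row's maximum payoff:
Column X: max payoff to Row = 3
Column Y: max payoff to Row = 5
Column Z: max payoff to Row = 6
Minimum is 3, achieved by column X.
Minimax strategy: X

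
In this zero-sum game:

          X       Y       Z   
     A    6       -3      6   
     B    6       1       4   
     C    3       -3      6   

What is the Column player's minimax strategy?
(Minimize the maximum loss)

Column should play Y, value = 1

Work:
Column player minimizes Row's maximum payoff:
Column X: max payoff to Row = 6
Column Y: max payoff to Row = 1
Column Z: max payoff to Row = 6
Minimum is 1, achieved by column Y.
Minimax strategy: Y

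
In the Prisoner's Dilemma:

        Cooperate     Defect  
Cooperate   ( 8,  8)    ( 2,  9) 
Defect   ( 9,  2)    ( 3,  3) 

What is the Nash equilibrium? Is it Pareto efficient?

(Defect, Defect) is NE; not Pareto efficient

Work:
Defect dominates Cooperate for both players:
If P2 cooperates: Defect (9) > Cooperate (8)
If P2 defects: Defect (3) > Cooperate (2)
NE: (Defect, Defect) with payoff (3, 3)
But (Cooperate, Cooperate) = (8, 8) Pareto dominates (3, 3)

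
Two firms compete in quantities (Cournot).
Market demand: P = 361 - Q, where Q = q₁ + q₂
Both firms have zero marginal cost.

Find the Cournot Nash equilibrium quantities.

q₁* = q₂* = 120.33; P* = 120.33

Work:
Profit: π_i = P·q_i = (a - q_i - q_j)·q_i
FOC: ∂π_i/∂q_i = a - 2q_i - q_j = 0
Reaction function: q_i = (361 - q_j)/2
Symmetry: q* = 361/3 = 120.33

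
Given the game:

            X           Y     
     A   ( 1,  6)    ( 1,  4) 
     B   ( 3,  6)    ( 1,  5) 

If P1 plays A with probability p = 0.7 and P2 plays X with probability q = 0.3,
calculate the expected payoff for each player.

E[P1] = 1.18, E[P2] = 4.81

Work:
E[P1] = p·q·π₁(A,X) + p·(1-q)·π₁(A,Y) + (1-p)·q·π₁(B,X) + (1-p)·(1-q)·π₁(B,Y)
= 0.7·0.3·1 + 0.7·0.7·1 + 0.3·0.3·3 + 0.3·0.7·1
= 1.18

E[P2] = 4.81 (similar calculation)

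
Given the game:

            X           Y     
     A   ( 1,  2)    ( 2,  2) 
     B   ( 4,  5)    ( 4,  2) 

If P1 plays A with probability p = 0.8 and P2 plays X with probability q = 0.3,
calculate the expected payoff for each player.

E[P1] = 2.16, E[P2] = 2.18

Work:
E[P1] = p·q·π₁(A,X) + p·(1-q)·π₁(A,Y) + (1-p)·q·π₁(B,X) + (1-p)·(1-q)·π₁(B,Y)
= 0.8·0.3·1 + 0.8·0.7·2 + 0.2·0.3·4 + 0.2·0.7·4
= 2.16

E[P2] = 2.18 (similar calculation)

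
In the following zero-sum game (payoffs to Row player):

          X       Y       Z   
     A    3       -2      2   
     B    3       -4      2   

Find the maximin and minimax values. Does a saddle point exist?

Maximin = -2, Minimax = -2, Saddle: True

Work:
Row minimums: [-2, -4] → maximin = -2
Column maximums: [3, -2, 2] → minimax = -2
Saddle point exists! Game value = -2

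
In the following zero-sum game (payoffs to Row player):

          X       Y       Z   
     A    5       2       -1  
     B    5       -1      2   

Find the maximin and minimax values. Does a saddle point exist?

Maximin = -1, Minimax = 2, Saddle: False

Work:
Row minimums: [-1, -1] → maximin = -1
Column maximums: [5, 2, 2] → minimax = 2
No saddle point (maximin ≠ minimax). Mixed strategy needed.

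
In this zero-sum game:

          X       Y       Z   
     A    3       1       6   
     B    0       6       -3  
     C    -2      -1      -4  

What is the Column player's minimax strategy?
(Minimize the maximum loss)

Column should play X, value = 3

Work:
Column player minimizes Row's maximum payoff:
Column X: max payoff to Row = 3
Column Y: max payoff to Row = 6
Column Z: max payoff to Row = 6
Minimum is 3, achieved by column X.
Minimax strategy: X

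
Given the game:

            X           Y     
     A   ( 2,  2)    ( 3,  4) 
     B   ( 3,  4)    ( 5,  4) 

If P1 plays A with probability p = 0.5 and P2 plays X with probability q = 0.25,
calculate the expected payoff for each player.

E[P1] = 3.625, E[P2] = 3.75

Work:
E[P1] = p·q·π₁(A,X) + p·(1-q)·π₁(A,Y) + (1-p)·q·π₁(B,X) + (1-p)·(1-q)·π₁(B,Y)
= 0.5·0.25·2 + 0.5·0.75·3 + 0.5·0.25·3 + 0.5·0.75·5
= 3.625

E[P2] = 3.75 (similar calculation)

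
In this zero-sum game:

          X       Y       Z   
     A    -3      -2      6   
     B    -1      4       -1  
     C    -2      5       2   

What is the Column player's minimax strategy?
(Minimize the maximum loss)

Column should play X, value = -1

Work:
Column player minimizes Row's maximum payoff:
Column X: max payoff to Row = -1
Column Y: max payoff to Row = 5
Column Z: max payoff to Row = 6
Minimum is -1, achieved by column X.
Minimax strategy: X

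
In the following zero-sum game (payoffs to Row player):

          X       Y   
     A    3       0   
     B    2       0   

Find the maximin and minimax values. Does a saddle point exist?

Maximin = 0, Minimax = 0, Saddle: True

Work:
Row minimums: [0, 0] → maximin = 0
Column maximums: [3, 0] → minimax = 0
Saddle point exists! Game value = 0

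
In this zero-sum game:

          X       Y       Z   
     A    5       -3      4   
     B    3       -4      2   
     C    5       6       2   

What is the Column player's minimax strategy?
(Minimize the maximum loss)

Column should play Z, value = 4

Work:
Column player minimizes Row's maximum payoff:
Column X: max payoff to Row = 5
Column Y: max payoff to Row = 6
Column Z: max payoff to Row = 4
Minimum is 4, achieved by column Z.
Minimax strategy: Z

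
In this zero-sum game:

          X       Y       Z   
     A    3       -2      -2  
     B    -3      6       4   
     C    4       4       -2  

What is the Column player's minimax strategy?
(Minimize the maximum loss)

Column should play X or Z (all achieve the minimum), value = 4

Work:
Column player minimizes Row's maximum payoff:
Column X: max payoff to Row = 4
Column Y: max payoff to Row = 6
Column Z: max payoff to Row = 4
Minimum is 4, achieved by columns X, Z (tied).
Each of X or Z is a minimax strategy.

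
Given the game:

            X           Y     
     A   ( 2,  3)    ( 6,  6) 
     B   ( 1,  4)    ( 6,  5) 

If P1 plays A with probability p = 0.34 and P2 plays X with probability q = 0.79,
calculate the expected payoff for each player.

E[P1] = 2.3186, E[P2] = 4.0128

Work:
E[P1] = p·q·π₁(A,X) + p·(1-q)·π₁(A,Y) + (1-p)·q·π₁(B,X) + (1-p)·(1-q)·π₁(B,Y)
= 0.34·0.79·2 + 0.34·0.21·6 + 0.66·0.79·1 + 0.66·0.21·6
= 2.3186

E[P2] = 4.0128 (similar calculation)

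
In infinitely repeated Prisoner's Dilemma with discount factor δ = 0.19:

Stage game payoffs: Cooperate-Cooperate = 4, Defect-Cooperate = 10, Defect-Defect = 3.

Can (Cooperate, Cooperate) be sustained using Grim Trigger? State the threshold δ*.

δ* = 0.8571; since δ = 0.19 < 0.8571, cooperation cannot be sustained

Work:
For Grim Trigger:
Cooperate forever: 4/(1-δ)
Defect then punished: 10 + 3·δ/(1-δ)
Need: 4/(1-δ) ≥ 10 + 3·δ/(1-δ)
Solving: δ ≥ (T-R)/(T-P) = (10-4)/(10-3) = 0.8571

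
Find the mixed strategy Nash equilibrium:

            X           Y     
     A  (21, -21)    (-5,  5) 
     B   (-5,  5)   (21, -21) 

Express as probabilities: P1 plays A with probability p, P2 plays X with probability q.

p = 0.5, q = 0.5

Work:
Find probabilities that make opponent indifferent:
P2 chooses q to make P1 indifferent between A and B
P1 chooses p to make P2 indifferent between X and Y
Mixed NE: P1 plays (A: 0.5, B: 0.5), P2 plays (X: 0.5, Y: 0.5)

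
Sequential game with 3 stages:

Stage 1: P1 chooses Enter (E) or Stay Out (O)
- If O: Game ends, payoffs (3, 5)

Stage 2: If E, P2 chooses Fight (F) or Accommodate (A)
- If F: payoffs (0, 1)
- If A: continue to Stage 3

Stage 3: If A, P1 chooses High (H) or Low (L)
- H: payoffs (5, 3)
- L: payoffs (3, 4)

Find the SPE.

SPE: (E, A, H); Outcome (5, 3)

Work:
Stage 3: P1 chooses H (5 vs 3)
Stage 2: P2: F->1, A->3 (anticipating H). Choose A
Stage 1: P1: O->3, E->5 (anticipating A, H). Choose E
SPE path: E -> A -> H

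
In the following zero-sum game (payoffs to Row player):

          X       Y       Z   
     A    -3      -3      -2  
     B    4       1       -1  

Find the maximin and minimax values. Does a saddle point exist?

Maximin = -1, Minimax = -1, Saddle: True

Work:
Row minimums: [-3, -1] → maximin = -1
Column maximums: [4, 1, -1] → minimax = -1
Saddle point exists! Game value = -1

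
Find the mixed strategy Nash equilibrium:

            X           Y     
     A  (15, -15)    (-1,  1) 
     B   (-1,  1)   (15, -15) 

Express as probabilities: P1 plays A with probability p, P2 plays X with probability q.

p = 0.5, q = 0.5

Work:
Find probabilities that make opponent indifferent:
P2 chooses q to make P1 indifferent between A and B
P1 chooses p to make P2 indifferent between X and Y
Mixed NE: P1 plays (A: 0.5, B: 0.5), P2 plays (X: 0.5, Y: 0.5)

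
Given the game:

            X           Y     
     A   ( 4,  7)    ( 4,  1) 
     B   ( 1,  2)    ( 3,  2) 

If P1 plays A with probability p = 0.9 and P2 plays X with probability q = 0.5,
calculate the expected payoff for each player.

E[P1] = 3.8, E[P2] = 3.8

Work:
E[P1] = p·q·π₁(A,X) + p·(1-q)·π₁(A,Y) + (1-p)·q·π₁(B,X) + (1-p)·(1-q)·π₁(B,Y)
= 0.9·0.5·4 + 0.9·0.5·4 + 0.1·0.5·1 + 0.1·0.5·3
= 3.8

E[P2] = 3.8 (similar calculation)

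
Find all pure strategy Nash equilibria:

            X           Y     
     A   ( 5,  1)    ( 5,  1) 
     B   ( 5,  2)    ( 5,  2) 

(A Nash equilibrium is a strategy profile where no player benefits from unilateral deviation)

Nash equilibrium: (A, X), (A, Y), (B, X), (B, Y)

Work:
Best responses:
  P1 vs X: payoffs [5, 5] → best response A/B (payoff 5)
  P1 vs Y: payoffs [5, 5] → best response A/B (payoff 5)
  P2 vs A: payoffs [1, 1] → best response X/Y (payoff 1)
  P2 vs B: payoffs [2, 2] → best response X/Y (payoff 2)
Mutual best responses: (A,X), (A,Y), (B,X), (B,Y) → Nash equilibria.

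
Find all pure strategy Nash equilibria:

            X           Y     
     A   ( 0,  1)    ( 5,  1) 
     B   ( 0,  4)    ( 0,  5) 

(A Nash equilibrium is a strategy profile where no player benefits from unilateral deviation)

Nash equilibrium: (A, X), (A, Y)

Work:
Best responses:
  P1 vs X: payoffs [0, 0] → best response A/B (payoff 0)
  P1 vs Y: payoffs [5, 0] → best response A (payoff 5)
  P2 vs A: payoffs [1, 1] → best response X/Y (payoff 1)
  P2 vs B: payoffs [4, 5] → best response Y (payoff 5)
Mutual best responses: (A,X), (A,Y) → Nash equilibria.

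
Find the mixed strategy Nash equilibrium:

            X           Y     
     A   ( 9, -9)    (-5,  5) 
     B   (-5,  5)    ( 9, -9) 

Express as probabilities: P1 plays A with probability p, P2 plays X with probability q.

p = 0.5, q = 0.5

Work:
Find probabilities that make opponent indifferent:
P2 chooses q to make P1 indifferent between A and B
P1 chooses p to make P2 indifferent between X and Y
Mixed NE: P1 plays (A: 0.5, B: 0.5), P2 plays (X: 0.5, Y: 0.5)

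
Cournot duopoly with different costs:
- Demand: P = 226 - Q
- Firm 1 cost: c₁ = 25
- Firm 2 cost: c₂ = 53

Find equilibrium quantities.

q₁* = 76.33, q₂* = 48.33

Work:
Reaction: q₁ = (226 - 25 - q₂)/2
Reaction: q₂ = (226 - 53 - q₁)/2
Solve simultaneously:
q₁* = (226 - 2×25 + 53)/3 = 76.33
q₂* = (226 - 2×53 + 25)/3 = 48.33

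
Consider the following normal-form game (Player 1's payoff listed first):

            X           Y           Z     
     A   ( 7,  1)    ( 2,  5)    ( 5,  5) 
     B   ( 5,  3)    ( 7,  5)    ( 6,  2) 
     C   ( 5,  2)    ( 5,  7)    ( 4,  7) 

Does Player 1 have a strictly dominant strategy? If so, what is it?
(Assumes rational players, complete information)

No strictly dominant strategy exists for Player 1

Work:
A strategy strictly dominates another if it gives a strictly higher payoff against every opponent action. Compare each pair of P1's strategies column-by-column:
  A vs B: [7 vs 5, 2 vs 7, 5 vs 6] → A does not strictly dominate B (column Y: 2 ≤ 7)
  A vs C: [7 vs 5, 2 vs 5, 5 vs 4] → A does not strictly dominate C (column Y: 2 ≤ 5)
  B vs A: [5 vs 7, 7 vs 2, 6 vs 5] → B does not strictly dominate A (column X: 5 ≤ 7)
  B vs C: [5 vs 5, 7 vs 5, 6 vs 4] → B does not strictly dominate C (column X: 5 ≤ 5)
  C vs A: [5 vs 7, 5 vs 2, 4 vs 5] → C does not strictly dominate A (column X: 5 ≤ 7)
  C vs B: [5 vs 5, 5 vs 7, 4 vs 6] → C does not strictly dominate B (column X: 5 ≤ 5)
No single strategy strictly dominates all others → no strictly dominant strategy.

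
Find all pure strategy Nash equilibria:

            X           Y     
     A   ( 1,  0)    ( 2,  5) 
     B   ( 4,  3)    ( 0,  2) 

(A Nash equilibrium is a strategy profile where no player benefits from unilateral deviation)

Nash equilibrium: (A, Y), (B, X)

Work:
Best responses:
  P1 vs X: payoffs [1, 4] → best response B (payoff 4)
  P1 vs Y: payoffs [2, 0] → best response A (payoff 2)
  P2 vs A: payoffs [0, 5] → best response Y (payoff 5)
  P2 vs B: payoffs [3, 2] → best response X (payoff 3)
Mutual best responses: (A,Y), (B,X) → Nash equilibria.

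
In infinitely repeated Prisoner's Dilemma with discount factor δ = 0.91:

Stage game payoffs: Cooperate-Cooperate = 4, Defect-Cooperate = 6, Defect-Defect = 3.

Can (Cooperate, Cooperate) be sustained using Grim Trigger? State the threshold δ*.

δ* = 0.6667; since δ = 0.91 ≥ 0.6667, cooperation can be sustained

Work:
For Grim Trigger:
Cooperate forever: 4/(1-δ)
Defect then punished: 6 + 3·δ/(1-δ)
Need: 4/(1-δ) ≥ 6 + 3·δ/(1-δ)
Solving: δ ≥ (T-R)/(T-P) = (6-4)/(6-3) = 0.6667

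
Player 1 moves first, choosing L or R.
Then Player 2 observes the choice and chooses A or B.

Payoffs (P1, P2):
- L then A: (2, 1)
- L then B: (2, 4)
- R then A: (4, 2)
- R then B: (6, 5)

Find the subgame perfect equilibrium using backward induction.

P1 plays R, P2 plays B after L and B after R; Payoff (6, 5)

Work:
Backward induction:
After L: P2 chooses B → P1 gets 2
After R: P2 chooses B → P1 gets 6
P1 chooses R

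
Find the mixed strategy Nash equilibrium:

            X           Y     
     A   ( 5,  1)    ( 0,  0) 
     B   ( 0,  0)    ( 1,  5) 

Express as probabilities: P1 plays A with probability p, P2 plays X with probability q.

p = 0.8333, q = 0.1667

Work:
Find probabilities that make opponent indifferent:
P2 chooses q to make P1 indifferent between A and B
P1 chooses p to make P2 indifferent between X and Y
Mixed NE: P1 plays (A: 0.8333, B: 0.1667), P2 plays (X: 0.1667, Y: 0.8333)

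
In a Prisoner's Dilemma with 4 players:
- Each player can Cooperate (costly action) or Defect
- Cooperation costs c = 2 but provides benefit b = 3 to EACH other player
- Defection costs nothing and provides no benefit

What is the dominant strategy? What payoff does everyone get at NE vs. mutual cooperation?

Dominant: Defect; NE payoff = 0; Coop payoff = 7

Work:
Defect dominates (saves cost c = 2, benefit to others is external)
NE: All defect → everyone gets 0
If all cooperate: each receives (3)×3 - 2 = 7
Social dilemma: 7 > 0 but NE gives 0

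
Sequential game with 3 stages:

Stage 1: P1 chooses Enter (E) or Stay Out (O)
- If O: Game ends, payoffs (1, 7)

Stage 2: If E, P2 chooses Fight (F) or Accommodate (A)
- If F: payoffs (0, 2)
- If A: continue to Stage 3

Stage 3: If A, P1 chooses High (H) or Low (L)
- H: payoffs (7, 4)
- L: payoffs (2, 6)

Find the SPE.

SPE: (E, A, H); Outcome (7, 4)

Work:
Stage 3: P1 chooses H (7 vs 2)
Stage 2: P2: F->2, A->4 (anticipating H). Choose A
Stage 1: P1: O->1, E->7 (anticipating A, H). Choose E
SPE path: E -> A -> H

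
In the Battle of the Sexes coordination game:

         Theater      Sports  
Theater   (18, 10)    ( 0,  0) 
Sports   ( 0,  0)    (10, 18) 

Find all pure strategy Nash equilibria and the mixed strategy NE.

Pure NE: (Theater, Theater) and (Sports, Sports); Mixed NE: p = 0.6429, q = 0.3571

Work:
Check pure NE:
(Theater, Theater): (18, 10) - no unilateral deviation beneficial
(Sports, Sports): (10, 18) - no unilateral deviation beneficial
Mixed NE: P1 plays Theater with p = 0.6429, P2 plays Theater with q = 0.3571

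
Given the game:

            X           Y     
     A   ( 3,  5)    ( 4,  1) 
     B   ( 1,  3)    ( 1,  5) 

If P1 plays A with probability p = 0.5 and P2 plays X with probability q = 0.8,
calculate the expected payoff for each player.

E[P1] = 2.1, E[P2] = 3.8

Work:
E[P1] = p·q·π₁(A,X) + p·(1-q)·π₁(A,Y) + (1-p)·q·π₁(B,X) + (1-p)·(1-q)·π₁(B,Y)
= 0.5·0.8·3 + 0.5·0.2·4 + 0.5·0.8·1 + 0.5·0.2·1
= 2.1

E[P2] = 3.8 (similar calculation)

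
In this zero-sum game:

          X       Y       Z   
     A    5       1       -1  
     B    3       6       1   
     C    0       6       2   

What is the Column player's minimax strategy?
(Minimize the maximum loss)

Column should play Z, value = 2

Work:
Column player minimizes Row's maximum payoff:
Column X: max payoff to Row = 5
Column Y: max payoff to Row = 6
Column Z: max payoff to Row = 2
Minimum is 2, achieved by column Z.
Minimax strategy: Z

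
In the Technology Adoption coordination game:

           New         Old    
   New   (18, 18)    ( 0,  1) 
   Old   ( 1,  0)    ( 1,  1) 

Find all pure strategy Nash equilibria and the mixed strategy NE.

Pure NE: (New, New) and (Old, Old); Mixed NE: p = 0.0556, q = 0.0556

Work:
Check pure NE:
(New, New): (18, 18) - no unilateral deviation beneficial
(Old, Old): (1, 1) - no unilateral deviation beneficial
Mixed NE: P1 plays New with p = 0.0556, P2 plays New with q = 0.0556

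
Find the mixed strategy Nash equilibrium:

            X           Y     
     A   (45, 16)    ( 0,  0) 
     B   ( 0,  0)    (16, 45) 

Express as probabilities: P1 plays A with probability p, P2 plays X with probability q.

p = 0.7377, q = 0.2623

Work:
Find probabilities that make opponent indifferent:
P2 chooses q to make P1 indifferent between A and B
P1 chooses p to make P2 indifferent between X and Y
Mixed NE: P1 plays (A: 0.7377, B: 0.2623), P2 plays (X: 0.2623, Y: 0.7377)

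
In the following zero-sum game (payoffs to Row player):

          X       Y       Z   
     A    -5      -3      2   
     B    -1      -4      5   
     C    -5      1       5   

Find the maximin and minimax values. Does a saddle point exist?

Maximin = -4, Minimax = -1, Saddle: False

Work:
Row minimums: [-5, -4, -5] → maximin = -4
Column maximums: [-1, 1, 5] → minimax = -1
No saddle point (maximin ≠ minimax). Mixed strategy needed.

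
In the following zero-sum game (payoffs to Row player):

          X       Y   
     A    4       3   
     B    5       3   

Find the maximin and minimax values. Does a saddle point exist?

Maximin = 3, Minimax = 3, Saddle: True

Work:
Row minimums: [3, 3] → maximin = 3
Column maximums: [5, 3] → minimax = 3
Saddle point exists! Game value = 3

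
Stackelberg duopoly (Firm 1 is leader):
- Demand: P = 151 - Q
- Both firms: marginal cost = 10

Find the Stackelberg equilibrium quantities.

q₁* (leader) = 70.5, q₂* (follower) = 35.25

Work:
Follower's reaction: q₂ = (a - c - q₁)/2
Leader substitutes: π₁ = q₁·(a - q₁ - (a-c-q₁)/2 - c)
FOC: q₁* = (151 - 10)/2 = 70.50
Then: q₂* = (151 - 10 - 70.5)/2 = 35.25
Leader has first-mover advantage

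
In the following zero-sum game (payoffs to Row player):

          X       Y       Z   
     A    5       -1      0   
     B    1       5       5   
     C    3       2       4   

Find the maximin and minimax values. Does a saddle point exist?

Maximin = 2, Minimax = 5, Saddle: False

Work:
Row minimums: [-1, 1, 2] → maximin = 2
Column maximums: [5, 5, 5] → minimax = 5
No saddle point (maximin ≠ minimax). Mixed strategy needed.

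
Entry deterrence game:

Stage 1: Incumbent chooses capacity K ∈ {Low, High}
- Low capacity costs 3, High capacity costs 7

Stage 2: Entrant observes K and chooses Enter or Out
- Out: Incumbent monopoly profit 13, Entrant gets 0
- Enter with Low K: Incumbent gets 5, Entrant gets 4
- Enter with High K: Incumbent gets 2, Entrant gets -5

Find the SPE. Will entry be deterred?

SPE: (High, Enter|Low, Out|High); Entry deterred. Incumbent net profit = 6

Work:
After Low K: Entrant enters (4 > 0)
After High K: Entrant stays out (-5 < 0)
Incumbent: Low → 5−3=2, High → 13−7=6
Incumbent chooses High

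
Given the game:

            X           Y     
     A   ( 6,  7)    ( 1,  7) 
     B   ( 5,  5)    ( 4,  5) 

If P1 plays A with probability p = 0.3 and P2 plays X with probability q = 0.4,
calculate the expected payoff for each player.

E[P1] = 3.98, E[P2] = 5.6

Work:
E[P1] = p·q·π₁(A,X) + p·(1-q)·π₁(A,Y) + (1-p)·q·π₁(B,X) + (1-p)·(1-q)·π₁(B,Y)
= 0.3·0.4·6 + 0.3·0.6·1 + 0.7·0.4·5 + 0.7·0.6·4
= 3.98

E[P2] = 5.6 (similar calculation)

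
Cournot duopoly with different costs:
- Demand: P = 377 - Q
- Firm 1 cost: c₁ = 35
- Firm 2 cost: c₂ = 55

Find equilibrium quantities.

q₁* = 120.67, q₂* = 100.67

Work:
Reaction: q₁ = (377 - 35 - q₂)/2
Reaction: q₂ = (377 - 55 - q₁)/2
Solve simultaneously:
q₁* = (377 - 2×35 + 55)/3 = 120.67
q₂* = (377 - 2×55 + 35)/3 = 100.67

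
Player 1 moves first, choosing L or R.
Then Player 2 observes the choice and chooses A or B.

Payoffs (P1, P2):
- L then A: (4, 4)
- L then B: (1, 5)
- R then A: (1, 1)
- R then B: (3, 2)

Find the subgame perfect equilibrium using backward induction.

P1 plays R, P2 plays B after L and B after R; Payoff (3, 2)

Work:
Backward induction:
After L: P2 chooses B → P1 gets 1
After R: P2 chooses B → P1 gets 3
P1 chooses R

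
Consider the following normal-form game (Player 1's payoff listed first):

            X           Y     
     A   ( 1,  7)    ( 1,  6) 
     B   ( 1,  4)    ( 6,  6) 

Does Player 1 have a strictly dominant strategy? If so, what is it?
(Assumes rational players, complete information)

No strictly dominant strategy exists for Player 1

Work:
A strategy strictly dominates another if it gives a strictly higher payoff against every opponent action. Compare each pair of P1's strategies column-by-column:
  A vs B: [1 vs 1, 1 vs 6] → A does not strictly dominate B (column X: 1 ≤ 1)
  B vs A: [1 vs 1, 6 vs 1] → B does not strictly dominate A (column X: 1 ≤ 1)
No single strategy strictly dominates all others → no strictly dominant strategy.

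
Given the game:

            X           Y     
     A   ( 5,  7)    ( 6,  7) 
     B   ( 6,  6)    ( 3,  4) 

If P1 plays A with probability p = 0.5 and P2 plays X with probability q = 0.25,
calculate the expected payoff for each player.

E[P1] = 4.75, E[P2] = 5.75

Work:
E[P1] = p·q·π₁(A,X) + p·(1-q)·π₁(A,Y) + (1-p)·q·π₁(B,X) + (1-p)·(1-q)·π₁(B,Y)
= 0.5·0.25·5 + 0.5·0.75·6 + 0.5·0.25·6 + 0.5·0.75·3
= 4.75

E[P2] = 5.75 (similar calculation)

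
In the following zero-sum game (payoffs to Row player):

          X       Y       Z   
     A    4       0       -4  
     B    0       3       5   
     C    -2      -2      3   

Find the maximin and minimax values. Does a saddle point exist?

Maximin = 0, Minimax = 3, Saddle: False

Work:
Row minimums: [-4, 0, -2] → maximin = 0
Column maximums: [4, 3, 5] → minimax = 3
No saddle point (maximin ≠ minimax). Mixed strategy needed.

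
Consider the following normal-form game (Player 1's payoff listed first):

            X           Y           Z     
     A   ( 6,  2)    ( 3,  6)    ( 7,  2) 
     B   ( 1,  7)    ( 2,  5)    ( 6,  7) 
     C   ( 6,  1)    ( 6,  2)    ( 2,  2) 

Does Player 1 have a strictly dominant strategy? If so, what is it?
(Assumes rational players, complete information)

No strictly dominant strategy exists for Player 1

Work:
A strategy strictly dominates another if it gives a strictly higher payoff against every opponent action. Compare each pair of P1's strategies column-by-column:
  A vs B: [6 vs 1, 3 vs 2, 7 vs 6] → A strictly dominates B
  A vs C: [6 vs 6, 3 vs 6, 7 vs 2] → A does not strictly dominate C (column X: 6 ≤ 6)
  B vs A: [1 vs 6, 2 vs 3, 6 vs 7] → B does not strictly dominate A (column X: 1 ≤ 6)
  B vs C: [1 vs 6, 2 vs 6, 6 vs 2] → B does not strictly dominate C (column X: 1 ≤ 6)
  C vs A: [6 vs 6, 6 vs 3, 2 vs 7] → C does not strictly dominate A (column X: 6 ≤ 6)
  C vs B: [6 vs 1, 6 vs 2, 2 vs 6] → C does not strictly dominate B (column Z: 2 ≤ 6)
No single strategy strictly dominates all others → no strictly dominant strategy.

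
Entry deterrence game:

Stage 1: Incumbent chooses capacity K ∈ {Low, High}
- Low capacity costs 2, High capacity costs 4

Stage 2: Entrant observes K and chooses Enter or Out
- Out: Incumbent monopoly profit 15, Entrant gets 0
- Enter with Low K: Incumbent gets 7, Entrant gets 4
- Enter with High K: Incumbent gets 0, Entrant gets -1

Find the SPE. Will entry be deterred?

SPE: (High, Enter|Low, Out|High); Entry deterred. Incumbent net profit = 11

Work:
After Low K: Entrant enters (4 > 0)
After High K: Entrant stays out (-1 < 0)
Incumbent: Low → 7−2=5, High → 15−4=11
Incumbent chooses High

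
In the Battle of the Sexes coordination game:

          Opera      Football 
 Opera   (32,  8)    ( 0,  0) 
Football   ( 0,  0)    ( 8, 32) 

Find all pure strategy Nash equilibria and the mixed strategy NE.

Pure NE: (Opera, Opera) and (Football, Football); Mixed NE: p = 0.8, q = 0.2

Work:
Check pure NE:
(Opera, Opera): (32, 8) - no unilateral deviation beneficial
(Football, Football): (8, 32) - no unilateral deviation beneficial
Mixed NE: P1 plays Opera with p = 0.8, P2 plays Opera with q = 0.2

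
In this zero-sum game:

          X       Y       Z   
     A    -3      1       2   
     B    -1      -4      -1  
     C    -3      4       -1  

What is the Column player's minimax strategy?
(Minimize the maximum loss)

Column should play X, value = -1

Work:
Column player minimizes Row's maximum payoff:
Column X: max payoff to Row = -1
Column Y: max payoff to Row = 4
Column Z: max payoff to Row = 2
Minimum is -1, achieved by column X.
Minimax strategy: X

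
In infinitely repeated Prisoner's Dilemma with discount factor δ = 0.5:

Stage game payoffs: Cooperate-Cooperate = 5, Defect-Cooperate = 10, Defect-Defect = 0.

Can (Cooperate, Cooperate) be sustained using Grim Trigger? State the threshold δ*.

δ* = 0.5; since δ = 0.5 ≥ 0.5, cooperation can be sustained

Work:
For Grim Trigger:
Cooperate forever: 5/(1-δ)
Defect then punished: 10 + 0·δ/(1-δ)
Need: 5/(1-δ) ≥ 10 + 0·δ/(1-δ)
Solving: δ ≥ (T-R)/(T-P) = (10-5)/(10-0) = 0.5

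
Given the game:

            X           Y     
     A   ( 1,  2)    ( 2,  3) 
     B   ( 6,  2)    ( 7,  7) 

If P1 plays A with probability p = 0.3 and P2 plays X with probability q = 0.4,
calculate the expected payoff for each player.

E[P1] = 5.1, E[P2] = 4.28

Work:
E[P1] = p·q·π₁(A,X) + p·(1-q)·π₁(A,Y) + (1-p)·q·π₁(B,X) + (1-p)·(1-q)·π₁(B,Y)
= 0.3·0.4·1 + 0.3·0.6·2 + 0.7·0.4·6 + 0.7·0.6·7
= 5.1

E[P2] = 4.28 (similar calculation)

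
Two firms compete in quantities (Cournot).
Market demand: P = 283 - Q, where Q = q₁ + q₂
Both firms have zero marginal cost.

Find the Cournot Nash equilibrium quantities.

q₁* = q₂* = 94.33; P* = 94.33

Work:
Profit: π_i = P·q_i = (a - q_i - q_j)·q_i
FOC: ∂π_i/∂q_i = a - 2q_i - q_j = 0
Reaction function: q_i = (283 - q_j)/2
Symmetry: q* = 283/3 = 94.33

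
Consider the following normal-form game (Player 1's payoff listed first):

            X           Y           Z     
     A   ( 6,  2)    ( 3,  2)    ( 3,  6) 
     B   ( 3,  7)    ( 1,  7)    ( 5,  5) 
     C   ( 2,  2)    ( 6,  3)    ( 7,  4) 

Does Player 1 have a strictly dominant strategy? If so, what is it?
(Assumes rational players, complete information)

No strictly dominant strategy exists for Player 1

Work:
A strategy strictly dominates another if it gives a strictly higher payoff against every opponent action. Compare each pair of P1's strategies column-by-column:
  A vs B: [6 vs 3, 3 vs 1, 3 vs 5] → A does not strictly dominate B (column Z: 3 ≤ 5)
  A vs C: [6 vs 2, 3 vs 6, 3 vs 7] → A does not strictly dominate C (column Y: 3 ≤ 6)
  B vs A: [3 vs 6, 1 vs 3, 5 vs 3] → B does not strictly dominate A (column X: 3 ≤ 6)
  B vs C: [3 vs 2, 1 vs 6, 5 vs 7] → B does not strictly dominate C (column Y: 1 ≤ 6)
  C vs A: [2 vs 6, 6 vs 3, 7 vs 3] → C does not strictly dominate A (column X: 2 ≤ 6)
  C vs B: [2 vs 3, 6 vs 1, 7 vs 5] → C does not strictly dominate B (column X: 2 ≤ 3)
No single strategy strictly dominates all others → no strictly dominant strategy.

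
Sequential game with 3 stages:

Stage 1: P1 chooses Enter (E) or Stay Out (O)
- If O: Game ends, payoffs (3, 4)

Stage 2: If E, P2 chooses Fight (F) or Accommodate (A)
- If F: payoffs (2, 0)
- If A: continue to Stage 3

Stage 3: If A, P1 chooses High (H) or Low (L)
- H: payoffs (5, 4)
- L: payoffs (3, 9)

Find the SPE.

SPE: (E, A, H); Outcome (5, 4)

Work:
Stage 3: P1 chooses H (5 vs 3)
Stage 2: P2: F->0, A->4 (anticipating H). Choose A
Stage 1: P1: O->3, E->5 (anticipating A, H). Choose E
SPE path: E -> A -> H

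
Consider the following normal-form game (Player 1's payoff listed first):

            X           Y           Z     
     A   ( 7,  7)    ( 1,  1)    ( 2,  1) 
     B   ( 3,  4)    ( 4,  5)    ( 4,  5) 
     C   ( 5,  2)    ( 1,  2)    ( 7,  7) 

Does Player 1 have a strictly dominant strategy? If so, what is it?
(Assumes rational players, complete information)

No strictly dominant strategy exists for Player 1

Work:
A strategy strictly dominates another if it gives a strictly higher payoff against every opponent action. Compare each pair of P1's strategies column-by-column:
  A vs B: [7 vs 3, 1 vs 4, 2 vs 4] → A does not strictly dominate B (column Y: 1 ≤ 4)
  A vs C: [7 vs 5, 1 vs 1, 2 vs 7] → A does not strictly dominate C (column Y: 1 ≤ 1)
  B vs A: [3 vs 7, 4 vs 1, 4 vs 2] → B does not strictly dominate A (column X: 3 ≤ 7)
  B vs C: [3 vs 5, 4 vs 1, 4 vs 7] → B does not strictly dominate C (column X: 3 ≤ 5)
  C vs A: [5 vs 7, 1 vs 1, 7 vs 2] → C does not strictly dominate A (column X: 5 ≤ 7)
  C vs B: [5 vs 3, 1 vs 4, 7 vs 4] → C does not strictly dominate B (column Y: 1 ≤ 4)
No single strategy strictly dominates all others → no strictly dominant strategy.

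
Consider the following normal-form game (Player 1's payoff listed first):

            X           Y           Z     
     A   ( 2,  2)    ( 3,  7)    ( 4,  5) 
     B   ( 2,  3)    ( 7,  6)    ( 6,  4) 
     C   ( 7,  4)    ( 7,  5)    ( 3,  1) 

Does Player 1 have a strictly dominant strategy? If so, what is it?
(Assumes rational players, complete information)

No strictly dominant strategy exists for Player 1

Work:
A strategy strictly dominates another if it gives a strictly higher payoff against every opponent action. Compare each pair of P1's strategies column-by-column:
  A vs B: [2 vs 2, 3 vs 7, 4 vs 6] → A does not strictly dominate B (column X: 2 ≤ 2)
  A vs C: [2 vs 7, 3 vs 7, 4 vs 3] → A does not strictly dominate C (column X: 2 ≤ 7)
  B vs A: [2 vs 2, 7 vs 3, 6 vs 4] → B does not strictly dominate A (column X: 2 ≤ 2)
  B vs C: [2 vs 7, 7 vs 7, 6 vs 3] → B does not strictly dominate C (column X: 2 ≤ 7)
  C vs A: [7 vs 2, 7 vs 3, 3 vs 4] → C does not strictly dominate A (column Z: 3 ≤ 4)
  C vs B: [7 vs 2, 7 vs 7, 3 vs 6] → C does not strictly dominate B (column Y: 7 ≤ 7)
No single strategy strictly dominates all others → no strictly dominant strategy.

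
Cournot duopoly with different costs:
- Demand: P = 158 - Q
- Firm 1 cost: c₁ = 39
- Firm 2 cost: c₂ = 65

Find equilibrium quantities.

q₁* = 48.33, q₂* = 22.33

Work:
Reaction: q₁ = (158 - 39 - q₂)/2
Reaction: q₂ = (158 - 65 - q₁)/2
Solve simultaneously:
q₁* = (158 - 2×39 + 65)/3 = 48.33
q₂* = (158 - 2×65 + 39)/3 = 22.33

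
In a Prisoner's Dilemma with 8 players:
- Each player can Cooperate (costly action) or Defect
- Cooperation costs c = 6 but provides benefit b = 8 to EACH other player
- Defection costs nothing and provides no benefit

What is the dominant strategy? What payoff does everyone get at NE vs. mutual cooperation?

Dominant: Defect; NE payoff = 0; Coop payoff = 50

Work:
Defect dominates (saves cost c = 6, benefit to others is external)
NE: All defect → everyone gets 0
If all cooperate: each receives (7)×8 - 6 = 50
Social dilemma: 50 > 0 but NE gives 0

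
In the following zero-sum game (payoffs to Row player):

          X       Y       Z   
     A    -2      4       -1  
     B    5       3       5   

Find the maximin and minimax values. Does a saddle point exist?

Maximin = 3, Minimax = 4, Saddle: False

Work:
Row minimums: [-2, 3] → maximin = 3
Column maximums: [5, 4, 5] → minimax = 4
No saddle point (maximin ≠ minimax). Mixed strategy needed.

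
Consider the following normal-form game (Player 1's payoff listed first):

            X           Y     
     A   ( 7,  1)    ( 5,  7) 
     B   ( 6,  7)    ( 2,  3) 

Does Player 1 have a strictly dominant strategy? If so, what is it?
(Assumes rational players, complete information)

Yes, Player 1's strictly dominant strategy is A

Work:
A strategy strictly dominates another if it gives a strictly higher payoff against every opponent action. Compare each pair of P1's strategies column-by-column:
  A vs B: [7 vs 6, 5 vs 2] → A strictly dominates B
  B vs A: [6 vs 7, 2 vs 5] → B does not strictly dominate A (column X: 6 ≤ 7)
A strictly dominates every other strategy → strictly dominant.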